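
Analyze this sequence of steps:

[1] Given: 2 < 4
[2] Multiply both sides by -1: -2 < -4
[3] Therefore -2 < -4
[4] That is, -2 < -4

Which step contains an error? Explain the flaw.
Step 2: Multiply both sides by -1: -2 < -4

Step 2 multiplies both sides by -1 but fails to reverse the inequality sign. When multiplying (or dividing) an inequality by a negative number, the direction must be reversed. Since 2 < 4, we should get -2 > -4, i.e., -2 > -4.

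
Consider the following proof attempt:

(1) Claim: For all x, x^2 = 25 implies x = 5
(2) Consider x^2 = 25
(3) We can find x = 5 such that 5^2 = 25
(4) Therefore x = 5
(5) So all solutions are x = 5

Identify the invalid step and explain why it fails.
Step 4: Therefore x = 5

Step 4 incorrectly concludes that x = 5 is the only solution. The proof shows that x = 5 is A solution (existence), but does not show it is the ONLY solution (uniqueness). In fact, x = -5 is also a solution since (-5)^2 = 25. Finding one solution doesn't prove there are no others.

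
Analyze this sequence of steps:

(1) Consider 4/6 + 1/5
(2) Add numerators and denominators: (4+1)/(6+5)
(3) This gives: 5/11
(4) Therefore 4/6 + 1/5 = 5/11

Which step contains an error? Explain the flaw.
Step 2: Add numerators and denominators: (4+1)/(6+5)

Step 2 incorrectly adds fractions by separately adding numerators and denominators. This is wrong. The correct method requires a common denominator: 4/6 + 1/5 = (4×5 + 1×6)/(6×5) = 26/30 = 13/15. The method used gives 5/11, which is different.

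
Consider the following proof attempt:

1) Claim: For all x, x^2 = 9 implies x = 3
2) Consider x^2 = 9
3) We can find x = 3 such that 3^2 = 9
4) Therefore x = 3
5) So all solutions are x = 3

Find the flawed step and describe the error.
Step 4: Therefore x = 3

Step 4 incorrectly concludes that x = 3 is the only solution. The proof shows that x = 3 is A solution (existence), but does not show it is the ONLY solution (uniqueness). In fact, x = -3 is also a solution since (-3)^2 = 9. Finding one solution doesn't prove there are no others.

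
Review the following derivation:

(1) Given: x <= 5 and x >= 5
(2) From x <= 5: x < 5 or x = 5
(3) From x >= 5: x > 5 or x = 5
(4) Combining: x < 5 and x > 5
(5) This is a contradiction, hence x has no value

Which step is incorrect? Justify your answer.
Step 4: Combining: x < 5 and x > 5

Step 4 incorrectly combines the conditions. From x <= 5 and x >= 5, the intersection is x = 5. The error treats the 'or' cases as 'and' requirements. The correct conclusion is that x = 5 is the unique solution, not that no solution exists.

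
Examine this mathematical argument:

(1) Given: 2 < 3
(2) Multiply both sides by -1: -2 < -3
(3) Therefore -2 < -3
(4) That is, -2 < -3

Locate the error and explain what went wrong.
Step 2: Multiply both sides by -1: -2 < -3

Step 2 multiplies both sides by -1 but fails to reverse the inequality sign. When multiplying (or dividing) an inequality by a negative number, the direction must be reversed. Since 2 < 3, we should get -2 > -3, i.e., -2 > -3.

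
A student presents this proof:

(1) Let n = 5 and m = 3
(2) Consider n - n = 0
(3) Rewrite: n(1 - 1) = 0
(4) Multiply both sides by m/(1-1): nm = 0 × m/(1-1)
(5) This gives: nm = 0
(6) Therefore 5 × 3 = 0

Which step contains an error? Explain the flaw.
Step 4: Multiply both sides by m/(1-1): nm = 0 × m/(1-1)

Step 4 multiplies both sides by m/(1-1). However, 1-1 = 0, so this is multiplication by m/0, which is undefined. We cannot multiply by an undefined expression.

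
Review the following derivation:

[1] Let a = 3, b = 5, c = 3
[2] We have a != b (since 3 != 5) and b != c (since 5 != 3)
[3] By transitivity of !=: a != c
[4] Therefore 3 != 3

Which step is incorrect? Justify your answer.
Step 3: By transitivity of !=: a != c

Step 3 incorrectly applies transitivity to the '!=' relation. Transitivity states: if a R b and b R c, then a R c. However, '!=' is not transitive. Counterexample: 3 != 5 and 5 != 3, but 3 = 3 (both equal 3). Transitivity holds for relations like <, <=, =, but not for !=.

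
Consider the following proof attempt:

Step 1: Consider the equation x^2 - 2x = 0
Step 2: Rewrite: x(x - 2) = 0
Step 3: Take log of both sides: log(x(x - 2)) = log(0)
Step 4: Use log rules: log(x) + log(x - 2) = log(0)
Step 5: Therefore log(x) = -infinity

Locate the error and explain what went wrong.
Step 3: Take log of both sides: log(x(x - 2)) = log(0)

Step 3 takes the logarithm of both sides, resulting in log(0) on the right side. The logarithm is only defined for positive numbers; log(0) is undefined (approaches negative infinity). This operation is invalid.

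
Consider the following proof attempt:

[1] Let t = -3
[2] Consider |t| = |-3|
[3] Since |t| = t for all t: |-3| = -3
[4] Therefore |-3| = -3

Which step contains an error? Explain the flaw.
Step 3: Since |t| = t for all t: |-3| = -3

Step 3 incorrectly states that |t| = t for all t. The correct definition is |t| = t when t >= 0, and |t| = -t when t < 0. Since -3 < 0, we have |-3| = -(-3) = 3, not -3.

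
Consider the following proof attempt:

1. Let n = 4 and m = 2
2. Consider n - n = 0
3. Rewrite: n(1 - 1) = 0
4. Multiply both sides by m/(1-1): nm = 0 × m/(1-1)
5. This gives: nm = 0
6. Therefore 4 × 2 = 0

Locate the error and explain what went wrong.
Step 4: Multiply both sides by m/(1-1): nm = 0 × m/(1-1)

Step 4 multiplies both sides by m/(1-1). However, 1-1 = 0, so this is multiplication by m/0, which is undefined. We cannot multiply by an undefined expression.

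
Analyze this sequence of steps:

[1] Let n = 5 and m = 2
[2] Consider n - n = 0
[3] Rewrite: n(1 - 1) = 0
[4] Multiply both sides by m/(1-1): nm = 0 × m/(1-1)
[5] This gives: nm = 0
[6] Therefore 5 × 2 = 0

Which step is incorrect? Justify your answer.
Step 4: Multiply both sides by m/(1-1): nm = 0 × m/(1-1)

Step 4 multiplies both sides by m/(1-1). However, 1-1 = 0, so this is multiplication by m/0, which is undefined. We cannot multiply by an undefined expression.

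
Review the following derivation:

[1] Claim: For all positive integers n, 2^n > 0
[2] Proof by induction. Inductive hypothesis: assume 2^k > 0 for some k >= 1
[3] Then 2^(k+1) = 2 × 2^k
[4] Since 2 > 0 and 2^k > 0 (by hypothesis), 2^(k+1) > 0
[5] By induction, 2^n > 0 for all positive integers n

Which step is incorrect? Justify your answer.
Step 5: By induction, 2^n > 0 for all positive integers n

Step 5 concludes the proof by induction, but no base case was ever established. A valid induction proof requires: (1) a base case proving 2^1 > 0, and (2) an inductive step showing IF 2^k > 0 THEN 2^(k+1) > 0. Steps 2-4 correctly establish the inductive step, but without the base case the conclusion in step 5 does not follow.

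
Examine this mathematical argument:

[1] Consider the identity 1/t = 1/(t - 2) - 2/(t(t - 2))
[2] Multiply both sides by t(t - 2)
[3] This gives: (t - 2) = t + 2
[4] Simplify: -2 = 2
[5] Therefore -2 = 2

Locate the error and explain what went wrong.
Step 3: This gives: (t - 2) = t + 2

Step 3 makes a sign error when clearing denominators. Multiplying -2/(t(t - 2)) by t(t - 2) gives -2, not +2. The correct result is (t - 2) = t - 2, which is trivially true, not (t - 2) = t + 2. (Step 1 is a valid identity: 1/(t - 2) - 2/(t(t - 2)) = (t - 2)/(t(t - 2)) = 1/t.)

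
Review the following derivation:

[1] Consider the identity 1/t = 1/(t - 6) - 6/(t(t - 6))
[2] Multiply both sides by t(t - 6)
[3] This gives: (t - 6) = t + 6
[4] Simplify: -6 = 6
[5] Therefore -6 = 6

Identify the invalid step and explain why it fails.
Step 3: This gives: (t - 6) = t + 6

Step 3 makes a sign error when clearing denominators. Multiplying -6/(t(t - 6)) by t(t - 6) gives -6, not +6. The correct result is (t - 6) = t - 6, which is trivially true, not (t - 6) = t + 6. (Step 1 is a valid identity: 1/(t - 6) - 6/(t(t - 6)) = (t - 6)/(t(t - 6)) = 1/t.)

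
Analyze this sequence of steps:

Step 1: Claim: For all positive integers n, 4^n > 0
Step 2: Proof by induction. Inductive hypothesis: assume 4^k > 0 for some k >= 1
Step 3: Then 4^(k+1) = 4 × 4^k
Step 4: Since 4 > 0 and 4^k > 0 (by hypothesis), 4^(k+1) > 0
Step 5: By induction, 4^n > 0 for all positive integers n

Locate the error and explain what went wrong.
Step 5: By induction, 4^n > 0 for all positive integers n

Step 5 concludes the proof by induction, but no base case was ever established. A valid induction proof requires: (1) a base case proving 4^1 > 0, and (2) an inductive step showing IF 4^k > 0 THEN 4^(k+1) > 0. Steps 2-4 correctly establish the inductive step, but without the base case the conclusion in step 5 does not follow.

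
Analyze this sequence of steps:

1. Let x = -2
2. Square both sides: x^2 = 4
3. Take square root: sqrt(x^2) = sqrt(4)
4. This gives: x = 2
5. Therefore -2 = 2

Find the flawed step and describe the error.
Step 4: This gives: x = 2

Step 4 incorrectly states that sqrt(x^2) = x. The correct identity is sqrt(x^2) = |x|. Since x = -2 < 0, we have sqrt(x^2) = |-2| = 2, not x = -2.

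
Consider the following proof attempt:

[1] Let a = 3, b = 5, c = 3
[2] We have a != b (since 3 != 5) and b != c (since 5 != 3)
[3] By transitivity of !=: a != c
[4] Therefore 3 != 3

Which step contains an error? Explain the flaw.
Step 3: By transitivity of !=: a != c

Step 3 incorrectly applies transitivity to the '!=' relation. Transitivity states: if a R b and b R c, then a R c. However, '!=' is not transitive. Counterexample: 3 != 5 and 5 != 3, but 3 = 3 (both equal 3). Transitivity holds for relations like <, <=, =, but not for !=.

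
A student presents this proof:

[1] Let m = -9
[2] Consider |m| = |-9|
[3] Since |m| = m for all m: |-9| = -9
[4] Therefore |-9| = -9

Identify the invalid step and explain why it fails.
Step 3: Since |m| = m for all m: |-9| = -9

Step 3 incorrectly states that |m| = m for all m. The correct definition is |m| = m when m >= 0, and |m| = -m when m < 0. Since -9 < 0, we have |-9| = -(-9) = 9, not -9.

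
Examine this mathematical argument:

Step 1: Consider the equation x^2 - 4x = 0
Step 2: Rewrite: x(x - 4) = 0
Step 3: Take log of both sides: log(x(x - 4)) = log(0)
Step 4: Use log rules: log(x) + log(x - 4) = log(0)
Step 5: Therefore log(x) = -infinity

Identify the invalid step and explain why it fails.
Step 3: Take log of both sides: log(x(x - 4)) = log(0)

Step 3 takes the logarithm of both sides, resulting in log(0) on the right side. The logarithm is only defined for positive numbers; log(0) is undefined (approaches negative infinity). This operation is invalid.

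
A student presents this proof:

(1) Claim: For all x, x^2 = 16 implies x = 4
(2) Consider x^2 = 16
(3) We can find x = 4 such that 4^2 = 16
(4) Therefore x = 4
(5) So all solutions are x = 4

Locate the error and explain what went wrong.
Step 4: Therefore x = 4

Step 4 incorrectly concludes that x = 4 is the only solution. The proof shows that x = 4 is A solution (existence), but does not show it is the ONLY solution (uniqueness). In fact, x = -4 is also a solution since (-4)^2 = 16. Finding one solution doesn't prove there are no others.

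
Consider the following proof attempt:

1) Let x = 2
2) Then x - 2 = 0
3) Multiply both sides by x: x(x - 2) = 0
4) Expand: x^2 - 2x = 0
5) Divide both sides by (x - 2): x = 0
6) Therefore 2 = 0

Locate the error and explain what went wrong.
Step 5: Divide both sides by (x - 2): x = 0

Step 5 divides both sides by (x - 2). However, since x = 2, we have (x - 2) = 0. Division by zero is undefined, making this step invalid.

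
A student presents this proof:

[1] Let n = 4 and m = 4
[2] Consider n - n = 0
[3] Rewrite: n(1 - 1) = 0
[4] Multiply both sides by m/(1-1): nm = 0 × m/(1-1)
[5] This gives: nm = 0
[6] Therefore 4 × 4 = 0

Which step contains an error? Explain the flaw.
Step 4: Multiply both sides by m/(1-1): nm = 0 × m/(1-1)

Step 4 multiplies both sides by m/(1-1). However, 1-1 = 0, so this is multiplication by m/0, which is undefined. We cannot multiply by an undefined expression.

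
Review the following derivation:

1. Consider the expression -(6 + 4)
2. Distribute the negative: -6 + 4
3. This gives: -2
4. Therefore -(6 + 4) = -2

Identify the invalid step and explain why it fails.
Step 2: Distribute the negative: -6 + 4

Step 2 incorrectly distributes the negative sign. The correct distribution is -(6 + 4) = -6 - 4 = -10. The negative must be applied to both terms, not just the first. The error treats -(6 + 4) as -6 + 4, which equals -2 instead of -10.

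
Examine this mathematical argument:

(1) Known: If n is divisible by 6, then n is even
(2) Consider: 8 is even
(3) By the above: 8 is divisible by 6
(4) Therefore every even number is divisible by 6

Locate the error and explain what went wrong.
Step 3: By the above: 8 is divisible by 6

Step 3 commits the fallacy of affirming the consequent. The known fact 'divisible by 6 → even' does NOT imply 'even → divisible by 6'. That would be the converse, which is false. For example, 8 is even but 8 ÷ 6 = 1.33, which is not an integer.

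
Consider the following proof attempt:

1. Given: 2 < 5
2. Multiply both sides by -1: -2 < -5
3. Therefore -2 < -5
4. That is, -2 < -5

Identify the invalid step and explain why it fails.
Step 2: Multiply both sides by -1: -2 < -5

Step 2 multiplies both sides by -1 but fails to reverse the inequality sign. When multiplying (or dividing) an inequality by a negative number, the direction must be reversed. Since 2 < 5, we should get -2 > -5, i.e., -2 > -5.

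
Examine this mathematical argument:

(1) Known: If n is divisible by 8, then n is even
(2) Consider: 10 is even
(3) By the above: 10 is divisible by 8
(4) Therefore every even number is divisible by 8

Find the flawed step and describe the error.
Step 3: By the above: 10 is divisible by 8

Step 3 commits the fallacy of affirming the consequent. The known fact 'divisible by 8 → even' does NOT imply 'even → divisible by 8'. That would be the converse, which is false. For example, 10 is even but 10 ÷ 8 = 1.25, which is not an integer.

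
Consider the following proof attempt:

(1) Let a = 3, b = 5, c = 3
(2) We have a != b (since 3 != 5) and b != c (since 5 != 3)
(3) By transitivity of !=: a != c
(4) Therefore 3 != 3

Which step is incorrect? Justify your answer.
Step 3: By transitivity of !=: a != c

Step 3 incorrectly applies transitivity to the '!=' relation. Transitivity states: if a R b and b R c, then a R c. However, '!=' is not transitive. Counterexample: 3 != 5 and 5 != 3, but 3 = 3 (both equal 3). Transitivity holds for relations like <, <=, =, but not for !=.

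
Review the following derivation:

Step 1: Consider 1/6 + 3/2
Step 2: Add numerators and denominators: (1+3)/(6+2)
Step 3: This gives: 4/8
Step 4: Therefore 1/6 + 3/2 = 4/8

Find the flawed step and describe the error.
Step 2: Add numerators and denominators: (1+3)/(6+2)

Step 2 incorrectly adds fractions by separately adding numerators and denominators. This is wrong. The correct method requires a common denominator: 1/6 + 3/2 = (1×2 + 3×6)/(6×2) = 20/12 = 5/3. The method used gives 4/8, which is different.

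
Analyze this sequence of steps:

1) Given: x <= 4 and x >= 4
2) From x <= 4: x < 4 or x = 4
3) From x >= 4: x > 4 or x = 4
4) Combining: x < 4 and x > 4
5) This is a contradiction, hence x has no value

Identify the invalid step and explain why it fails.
Step 4: Combining: x < 4 and x > 4

Step 4 incorrectly combines the conditions. From x <= 4 and x >= 4, the intersection is x = 4. The error treats the 'or' cases as 'and' requirements. The correct conclusion is that x = 4 is the unique solution, not that no solution exists.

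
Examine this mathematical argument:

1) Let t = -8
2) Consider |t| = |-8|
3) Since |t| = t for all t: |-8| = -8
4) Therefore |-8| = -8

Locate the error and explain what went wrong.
Step 3: Since |t| = t for all t: |-8| = -8

Step 3 incorrectly states that |t| = t for all t. The correct definition is |t| = t when t >= 0, and |t| = -t when t < 0. Since -8 < 0, we have |-8| = -(-8) = 8, not -8.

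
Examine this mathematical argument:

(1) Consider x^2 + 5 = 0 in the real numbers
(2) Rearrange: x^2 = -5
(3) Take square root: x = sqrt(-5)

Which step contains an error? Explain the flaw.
Step 3: Take square root: x = sqrt(-5)

Step 3 takes the square root of -5, which is negative. In the real number system, the square root of a negative number is undefined. The equation x^2 + 5 = 0 has no real solutions. Square roots of negative numbers only exist in the complex numbers.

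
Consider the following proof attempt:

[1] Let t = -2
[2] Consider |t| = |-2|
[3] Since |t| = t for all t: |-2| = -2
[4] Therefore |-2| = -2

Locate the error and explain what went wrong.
Step 3: Since |t| = t for all t: |-2| = -2

Step 3 incorrectly states that |t| = t for all t. The correct definition is |t| = t when t >= 0, and |t| = -t when t < 0. Since -2 < 0, we have |-2| = -(-2) = 2, not -2.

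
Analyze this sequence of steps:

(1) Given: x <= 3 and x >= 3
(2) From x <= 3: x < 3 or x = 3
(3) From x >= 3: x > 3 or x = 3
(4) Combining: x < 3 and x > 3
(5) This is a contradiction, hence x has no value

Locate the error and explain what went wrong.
Step 4: Combining: x < 3 and x > 3

Step 4 incorrectly combines the conditions. From x <= 3 and x >= 3, the intersection is x = 3. The error treats the 'or' cases as 'and' requirements. The correct conclusion is that x = 3 is the unique solution, not that no solution exists.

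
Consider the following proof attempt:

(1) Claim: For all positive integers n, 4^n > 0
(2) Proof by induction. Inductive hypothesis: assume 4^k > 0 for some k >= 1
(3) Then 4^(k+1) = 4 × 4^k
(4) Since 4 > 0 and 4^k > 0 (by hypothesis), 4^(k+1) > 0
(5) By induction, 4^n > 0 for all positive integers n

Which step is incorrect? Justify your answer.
Step 5: By induction, 4^n > 0 for all positive integers n

Step 5 concludes the proof by induction, but no base case was ever established. A valid induction proof requires: (1) a base case proving 4^1 > 0, and (2) an inductive step showing IF 4^k > 0 THEN 4^(k+1) > 0. Steps 2-4 correctly establish the inductive step, but without the base case the conclusion in step 5 does not follow.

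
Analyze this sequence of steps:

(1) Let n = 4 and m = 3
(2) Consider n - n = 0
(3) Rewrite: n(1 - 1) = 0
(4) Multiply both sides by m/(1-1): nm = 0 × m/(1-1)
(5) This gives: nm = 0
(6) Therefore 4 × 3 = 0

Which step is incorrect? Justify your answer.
Step 4: Multiply both sides by m/(1-1): nm = 0 × m/(1-1)

Step 4 multiplies both sides by m/(1-1). However, 1-1 = 0, so this is multiplication by m/0, which is undefined. We cannot multiply by an undefined expression.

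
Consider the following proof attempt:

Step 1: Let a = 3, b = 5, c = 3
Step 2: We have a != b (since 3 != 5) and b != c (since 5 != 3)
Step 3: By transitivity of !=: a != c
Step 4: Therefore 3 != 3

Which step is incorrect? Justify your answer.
Step 3: By transitivity of !=: a != c

Step 3 incorrectly applies transitivity to the '!=' relation. Transitivity states: if a R b and b R c, then a R c. However, '!=' is not transitive. Counterexample: 3 != 5 and 5 != 3, but 3 = 3 (both equal 3). Transitivity holds for relations like <, <=, =, but not for !=.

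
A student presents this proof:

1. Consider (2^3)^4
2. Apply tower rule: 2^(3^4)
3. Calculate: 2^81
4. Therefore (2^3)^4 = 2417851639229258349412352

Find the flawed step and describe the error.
Step 2: Apply tower rule: 2^(3^4)

Step 2 incorrectly states that (a^b)^c = a^(b^c). The correct rule is (a^b)^c = a^(b×c). The actual value is (2^3)^4 = 2^12 = 4096, not 2^81 = 2417851639229258349412352.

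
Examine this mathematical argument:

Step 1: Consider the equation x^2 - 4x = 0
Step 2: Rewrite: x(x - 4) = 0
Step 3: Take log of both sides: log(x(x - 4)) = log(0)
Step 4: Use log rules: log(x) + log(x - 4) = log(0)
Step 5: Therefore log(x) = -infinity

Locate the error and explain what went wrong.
Step 3: Take log of both sides: log(x(x - 4)) = log(0)

Step 3 takes the logarithm of both sides, resulting in log(0) on the right side. The logarithm is only defined for positive numbers; log(0) is undefined (approaches negative infinity). This operation is invalid.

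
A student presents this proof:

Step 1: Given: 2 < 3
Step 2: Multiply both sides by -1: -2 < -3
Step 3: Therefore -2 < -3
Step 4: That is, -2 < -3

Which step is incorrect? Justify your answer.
Step 2: Multiply both sides by -1: -2 < -3

Step 2 multiplies both sides by -1 but fails to reverse the inequality sign. When multiplying (or dividing) an inequality by a negative number, the direction must be reversed. Since 2 < 3, we should get -2 > -3, i.e., -2 > -3.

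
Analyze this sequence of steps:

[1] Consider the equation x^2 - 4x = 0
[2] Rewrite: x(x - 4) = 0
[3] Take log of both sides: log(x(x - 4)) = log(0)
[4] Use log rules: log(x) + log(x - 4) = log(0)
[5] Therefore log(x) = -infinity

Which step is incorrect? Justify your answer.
Step 3: Take log of both sides: log(x(x - 4)) = log(0)

Step 3 takes the logarithm of both sides, resulting in log(0) on the right side. The logarithm is only defined for positive numbers; log(0) is undefined (approaches negative infinity). This operation is invalid.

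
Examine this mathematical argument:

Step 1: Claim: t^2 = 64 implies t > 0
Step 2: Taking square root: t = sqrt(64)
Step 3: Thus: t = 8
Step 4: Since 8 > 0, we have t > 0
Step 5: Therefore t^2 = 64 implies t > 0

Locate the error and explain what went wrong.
Step 2: Taking square root: t = sqrt(64)

Step 2 takes the square root and assumes the positive root only. The equation t^2 = 64 actually has two solutions: t = 8 and t = -8. The proof silently assumes t > 0 without justification, then uses this assumption to conclude t > 0, which is circular. The counterexample t = -8 shows the claim is false.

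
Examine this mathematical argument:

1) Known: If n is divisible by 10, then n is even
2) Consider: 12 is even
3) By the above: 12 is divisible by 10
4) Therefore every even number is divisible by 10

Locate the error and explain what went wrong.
Step 3: By the above: 12 is divisible by 10

Step 3 commits the fallacy of affirming the consequent. The known fact 'divisible by 10 → even' does NOT imply 'even → divisible by 10'. That would be the converse, which is false. For example, 12 is even but 12 ÷ 10 = 1.20, which is not an integer.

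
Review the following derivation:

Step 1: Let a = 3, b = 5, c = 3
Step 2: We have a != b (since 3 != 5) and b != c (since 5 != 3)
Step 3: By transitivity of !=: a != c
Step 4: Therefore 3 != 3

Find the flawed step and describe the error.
Step 3: By transitivity of !=: a != c

Step 3 incorrectly applies transitivity to the '!=' relation. Transitivity states: if a R b and b R c, then a R c. However, '!=' is not transitive. Counterexample: 3 != 5 and 5 != 3, but 3 = 3 (both equal 3). Transitivity holds for relations like <, <=, =, but not for !=.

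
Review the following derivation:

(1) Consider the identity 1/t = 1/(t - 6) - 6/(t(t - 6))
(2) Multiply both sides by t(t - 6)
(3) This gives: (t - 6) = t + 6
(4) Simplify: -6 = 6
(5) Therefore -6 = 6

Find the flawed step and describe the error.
Step 3: This gives: (t - 6) = t + 6

Step 3 makes a sign error when clearing denominators. Multiplying -6/(t(t - 6)) by t(t - 6) gives -6, not +6. The correct result is (t - 6) = t - 6, which is trivially true, not (t - 6) = t + 6. (Step 1 is a valid identity: 1/(t - 6) - 6/(t(t - 6)) = (t - 6)/(t(t - 6)) = 1/t.)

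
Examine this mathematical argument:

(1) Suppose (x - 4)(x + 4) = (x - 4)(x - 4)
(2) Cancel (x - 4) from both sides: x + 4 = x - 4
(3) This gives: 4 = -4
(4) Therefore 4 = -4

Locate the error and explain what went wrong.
Step 2: Cancel (x - 4) from both sides: x + 4 = x - 4

Step 2 cancels (x - 4) from both sides. This is only valid if (x - 4) ≠ 0, i.e., x ≠ 4. When x = 4, both sides equal zero regardless of the other factors. The correct approach requires considering x = 4 as a separate case.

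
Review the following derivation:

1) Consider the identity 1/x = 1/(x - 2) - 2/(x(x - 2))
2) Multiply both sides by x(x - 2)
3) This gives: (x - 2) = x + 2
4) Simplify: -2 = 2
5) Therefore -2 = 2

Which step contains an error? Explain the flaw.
Step 3: This gives: (x - 2) = x + 2

Step 3 makes a sign error when clearing denominators. Multiplying -2/(x(x - 2)) by x(x - 2) gives -2, not +2. The correct result is (x - 2) = x - 2, which is trivially true, not (x - 2) = x + 2. (Step 1 is a valid identity: 1/(x - 2) - 2/(x(x - 2)) = (x - 2)/(x(x - 2)) = 1/x.)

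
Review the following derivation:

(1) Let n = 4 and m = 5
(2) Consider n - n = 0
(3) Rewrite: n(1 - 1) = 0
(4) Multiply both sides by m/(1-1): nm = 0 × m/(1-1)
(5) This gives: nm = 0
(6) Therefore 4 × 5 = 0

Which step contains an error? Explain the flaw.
Step 4: Multiply both sides by m/(1-1): nm = 0 × m/(1-1)

Step 4 multiplies both sides by m/(1-1). However, 1-1 = 0, so this is multiplication by m/0, which is undefined. We cannot multiply by an undefined expression.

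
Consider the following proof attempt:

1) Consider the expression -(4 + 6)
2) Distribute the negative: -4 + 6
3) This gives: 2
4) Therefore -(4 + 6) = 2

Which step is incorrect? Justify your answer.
Step 2: Distribute the negative: -4 + 6

Step 2 incorrectly distributes the negative sign. The correct distribution is -(4 + 6) = -4 - 6 = -10. The negative must be applied to both terms, not just the first. The error treats -(4 + 6) as -4 + 6, which equals 2 instead of -10.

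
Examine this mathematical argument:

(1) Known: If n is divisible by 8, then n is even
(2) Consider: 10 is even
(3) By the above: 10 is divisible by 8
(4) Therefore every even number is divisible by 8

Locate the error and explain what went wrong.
Step 3: By the above: 10 is divisible by 8

Step 3 commits the fallacy of affirming the consequent. The known fact 'divisible by 8 → even' does NOT imply 'even → divisible by 8'. That would be the converse, which is false. For example, 10 is even but 10 ÷ 8 = 1.25, which is not an integer.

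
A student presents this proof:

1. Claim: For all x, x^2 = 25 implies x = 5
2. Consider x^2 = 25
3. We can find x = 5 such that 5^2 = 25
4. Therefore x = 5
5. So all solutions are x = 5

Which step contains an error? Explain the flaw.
Step 4: Therefore x = 5

Step 4 incorrectly concludes that x = 5 is the only solution. The proof shows that x = 5 is A solution (existence), but does not show it is the ONLY solution (uniqueness). In fact, x = -5 is also a solution since (-5)^2 = 25. Finding one solution doesn't prove there are no others.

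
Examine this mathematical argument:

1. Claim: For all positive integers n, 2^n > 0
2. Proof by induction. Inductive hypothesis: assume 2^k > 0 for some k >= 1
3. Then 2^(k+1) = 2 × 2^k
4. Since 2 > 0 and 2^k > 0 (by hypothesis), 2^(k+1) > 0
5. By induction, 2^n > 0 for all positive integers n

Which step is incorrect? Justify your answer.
Step 5: By induction, 2^n > 0 for all positive integers n

Step 5 concludes the proof by induction, but no base case was ever established. A valid induction proof requires: (1) a base case proving 2^1 > 0, and (2) an inductive step showing IF 2^k > 0 THEN 2^(k+1) > 0. Steps 2-4 correctly establish the inductive step, but without the base case the conclusion in step 5 does not follow.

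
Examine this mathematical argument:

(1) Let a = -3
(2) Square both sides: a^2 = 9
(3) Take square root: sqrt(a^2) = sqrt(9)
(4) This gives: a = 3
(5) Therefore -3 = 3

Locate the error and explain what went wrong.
Step 4: This gives: a = 3

Step 4 incorrectly states that sqrt(a^2) = a. The correct identity is sqrt(a^2) = |a|. Since a = -3 < 0, we have sqrt(a^2) = |-3| = 3, not a = -3.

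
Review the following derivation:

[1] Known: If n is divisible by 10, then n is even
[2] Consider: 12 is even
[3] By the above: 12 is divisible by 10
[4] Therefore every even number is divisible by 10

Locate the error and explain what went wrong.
Step 3: By the above: 12 is divisible by 10

Step 3 commits the fallacy of affirming the consequent. The known fact 'divisible by 10 → even' does NOT imply 'even → divisible by 10'. That would be the converse, which is false. For example, 12 is even but 12 ÷ 10 = 1.20, which is not an integer.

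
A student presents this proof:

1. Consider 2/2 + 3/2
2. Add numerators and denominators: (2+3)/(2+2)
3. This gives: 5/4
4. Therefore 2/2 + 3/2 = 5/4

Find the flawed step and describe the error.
Step 2: Add numerators and denominators: (2+3)/(2+2)

Step 2 incorrectly adds fractions by separately adding numerators and denominators. This is wrong. The correct method requires a common denominator: 2/2 + 3/2 = (2×2 + 3×2)/(2×2) = 10/4 = 5/2. The method used gives 5/4, which is different.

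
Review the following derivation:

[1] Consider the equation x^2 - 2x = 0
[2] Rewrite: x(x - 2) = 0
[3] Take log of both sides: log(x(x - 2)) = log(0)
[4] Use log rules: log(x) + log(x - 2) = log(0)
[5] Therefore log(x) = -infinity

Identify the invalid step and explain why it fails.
Step 3: Take log of both sides: log(x(x - 2)) = log(0)

Step 3 takes the logarithm of both sides, resulting in log(0) on the right side. The logarithm is only defined for positive numbers; log(0) is undefined (approaches negative infinity). This operation is invalid.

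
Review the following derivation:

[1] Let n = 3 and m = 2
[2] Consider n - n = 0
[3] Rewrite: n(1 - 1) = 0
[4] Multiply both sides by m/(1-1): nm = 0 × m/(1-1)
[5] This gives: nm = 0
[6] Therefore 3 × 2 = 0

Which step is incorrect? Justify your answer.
Step 4: Multiply both sides by m/(1-1): nm = 0 × m/(1-1)

Step 4 multiplies both sides by m/(1-1). However, 1-1 = 0, so this is multiplication by m/0, which is undefined. We cannot multiply by an undefined expression.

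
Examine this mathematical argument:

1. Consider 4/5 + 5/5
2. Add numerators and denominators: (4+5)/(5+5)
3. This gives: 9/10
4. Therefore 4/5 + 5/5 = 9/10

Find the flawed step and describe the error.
Step 2: Add numerators and denominators: (4+5)/(5+5)

Step 2 incorrectly adds fractions by separately adding numerators and denominators. This is wrong. The correct method requires a common denominator: 4/5 + 5/5 = (4×5 + 5×5)/(5×5) = 45/25 = 9/5. The method used gives 9/10, which is different.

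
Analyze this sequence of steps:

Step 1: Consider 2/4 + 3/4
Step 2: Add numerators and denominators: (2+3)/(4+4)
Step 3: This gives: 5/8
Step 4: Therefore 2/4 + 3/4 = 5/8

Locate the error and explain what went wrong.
Step 2: Add numerators and denominators: (2+3)/(4+4)

Step 2 incorrectly adds fractions by separately adding numerators and denominators. This is wrong. The correct method requires a common denominator: 2/4 + 3/4 = (2×4 + 3×4)/(4×4) = 20/16 = 5/4. The method used gives 5/8, which is different.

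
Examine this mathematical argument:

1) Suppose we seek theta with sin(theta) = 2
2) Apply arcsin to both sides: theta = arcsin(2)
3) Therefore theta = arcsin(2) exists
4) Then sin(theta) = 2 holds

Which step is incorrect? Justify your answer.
Step 2: Apply arcsin to both sides: theta = arcsin(2)

Step 2 applies arcsin to 2. However, arcsin(x) is only defined for x in [-1, 1] because sin(theta) can only produce values in that range. Since |2| > 1, arcsin(2) is undefined. There is no angle whose sine equals 2.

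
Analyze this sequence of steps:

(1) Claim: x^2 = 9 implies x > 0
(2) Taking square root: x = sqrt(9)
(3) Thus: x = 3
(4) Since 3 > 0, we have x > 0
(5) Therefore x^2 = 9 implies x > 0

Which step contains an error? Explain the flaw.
Step 2: Taking square root: x = sqrt(9)

Step 2 takes the square root and assumes the positive root only. The equation x^2 = 9 actually has two solutions: x = 3 and x = -3. The proof silently assumes x > 0 without justification, then uses this assumption to conclude x > 0, which is circular. The counterexample x = -3 shows the claim is false.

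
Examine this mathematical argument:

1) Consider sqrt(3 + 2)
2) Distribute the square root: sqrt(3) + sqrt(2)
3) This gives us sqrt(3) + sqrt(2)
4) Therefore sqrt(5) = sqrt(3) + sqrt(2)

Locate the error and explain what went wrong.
Step 2: Distribute the square root: sqrt(3) + sqrt(2)

Step 2 incorrectly 'distributes' the square root over addition. The square root function does not distribute: sqrt(a + b) ≠ sqrt(a) + sqrt(b). In fact, sqrt(3 + 2) = sqrt(5) ≈ 2.2361, while sqrt(3) + sqrt(2) ≈ 3.1463.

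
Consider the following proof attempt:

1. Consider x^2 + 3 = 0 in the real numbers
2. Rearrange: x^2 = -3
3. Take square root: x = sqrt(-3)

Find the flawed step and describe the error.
Step 3: Take square root: x = sqrt(-3)

Step 3 takes the square root of -3, which is negative. In the real number system, the square root of a negative number is undefined. The equation x^2 + 3 = 0 has no real solutions. Square roots of negative numbers only exist in the complex numbers.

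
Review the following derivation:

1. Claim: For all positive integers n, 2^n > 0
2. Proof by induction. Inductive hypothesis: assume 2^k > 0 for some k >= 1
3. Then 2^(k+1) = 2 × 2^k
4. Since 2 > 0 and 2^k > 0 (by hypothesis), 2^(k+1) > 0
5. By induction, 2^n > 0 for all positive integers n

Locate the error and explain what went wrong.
Step 5: By induction, 2^n > 0 for all positive integers n

Step 5 concludes the proof by induction, but no base case was ever established. A valid induction proof requires: (1) a base case proving 2^1 > 0, and (2) an inductive step showing IF 2^k > 0 THEN 2^(k+1) > 0. Steps 2-4 correctly establish the inductive step, but without the base case the conclusion in step 5 does not follow.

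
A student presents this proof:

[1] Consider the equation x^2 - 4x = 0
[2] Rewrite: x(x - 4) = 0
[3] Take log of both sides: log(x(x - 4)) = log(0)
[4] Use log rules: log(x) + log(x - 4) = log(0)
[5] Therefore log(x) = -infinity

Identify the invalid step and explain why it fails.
Step 3: Take log of both sides: log(x(x - 4)) = log(0)

Step 3 takes the logarithm of both sides, resulting in log(0) on the right side. The logarithm is only defined for positive numbers; log(0) is undefined (approaches negative infinity). This operation is invalid.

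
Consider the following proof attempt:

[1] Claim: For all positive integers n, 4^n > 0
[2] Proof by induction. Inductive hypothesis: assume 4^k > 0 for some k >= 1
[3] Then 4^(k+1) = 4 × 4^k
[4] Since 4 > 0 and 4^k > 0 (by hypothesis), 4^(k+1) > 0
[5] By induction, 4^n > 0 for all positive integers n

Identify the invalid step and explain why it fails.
Step 5: By induction, 4^n > 0 for all positive integers n

Step 5 concludes the proof by induction, but no base case was ever established. A valid induction proof requires: (1) a base case proving 4^1 > 0, and (2) an inductive step showing IF 4^k > 0 THEN 4^(k+1) > 0. Steps 2-4 correctly establish the inductive step, but without the base case the conclusion in step 5 does not follow.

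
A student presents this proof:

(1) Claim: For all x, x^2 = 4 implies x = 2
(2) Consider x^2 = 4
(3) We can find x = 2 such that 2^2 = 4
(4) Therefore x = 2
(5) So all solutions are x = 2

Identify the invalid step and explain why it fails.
Step 4: Therefore x = 2

Step 4 incorrectly concludes that x = 2 is the only solution. The proof shows that x = 2 is A solution (existence), but does not show it is the ONLY solution (uniqueness). In fact, x = -2 is also a solution since (-2)^2 = 4. Finding one solution doesn't prove there are no others.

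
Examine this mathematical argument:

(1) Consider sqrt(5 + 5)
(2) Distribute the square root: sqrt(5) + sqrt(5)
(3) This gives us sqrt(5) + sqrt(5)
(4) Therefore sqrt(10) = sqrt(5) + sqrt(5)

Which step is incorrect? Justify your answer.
Step 2: Distribute the square root: sqrt(5) + sqrt(5)

Step 2 incorrectly 'distributes' the square root over addition. The square root function does not distribute: sqrt(a + b) ≠ sqrt(a) + sqrt(b). In fact, sqrt(5 + 5) = sqrt(10) ≈ 3.1623, while sqrt(5) + sqrt(5) ≈ 4.4721.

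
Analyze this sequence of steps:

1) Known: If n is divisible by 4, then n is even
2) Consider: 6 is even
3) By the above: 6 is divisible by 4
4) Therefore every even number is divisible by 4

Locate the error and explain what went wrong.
Step 3: By the above: 6 is divisible by 4

Step 3 commits the fallacy of affirming the consequent. The known fact 'divisible by 4 → even' does NOT imply 'even → divisible by 4'. That would be the converse, which is false. For example, 6 is even but 6 ÷ 4 = 1.50, which is not an integer.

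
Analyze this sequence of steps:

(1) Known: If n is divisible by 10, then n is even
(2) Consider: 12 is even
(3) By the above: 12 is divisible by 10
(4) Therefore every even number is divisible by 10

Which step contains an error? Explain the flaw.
Step 3: By the above: 12 is divisible by 10

Step 3 commits the fallacy of affirming the consequent. The known fact 'divisible by 10 → even' does NOT imply 'even → divisible by 10'. That would be the converse, which is false. For example, 12 is even but 12 ÷ 10 = 1.20, which is not an integer.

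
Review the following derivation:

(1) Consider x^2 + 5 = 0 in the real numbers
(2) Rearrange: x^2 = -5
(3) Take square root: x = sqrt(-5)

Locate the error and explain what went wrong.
Step 3: Take square root: x = sqrt(-5)

Step 3 takes the square root of -5, which is negative. In the real number system, the square root of a negative number is undefined. The equation x^2 + 5 = 0 has no real solutions. Square roots of negative numbers only exist in the complex numbers.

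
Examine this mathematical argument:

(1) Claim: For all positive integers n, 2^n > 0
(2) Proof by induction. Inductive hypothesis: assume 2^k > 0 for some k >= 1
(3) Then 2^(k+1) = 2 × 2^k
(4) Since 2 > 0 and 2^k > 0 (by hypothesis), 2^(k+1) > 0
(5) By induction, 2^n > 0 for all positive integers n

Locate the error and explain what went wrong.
Step 5: By induction, 2^n > 0 for all positive integers n

Step 5 concludes the proof by induction, but no base case was ever established. A valid induction proof requires: (1) a base case proving 2^1 > 0, and (2) an inductive step showing IF 2^k > 0 THEN 2^(k+1) > 0. Steps 2-4 correctly establish the inductive step, but without the base case the conclusion in step 5 does not follow.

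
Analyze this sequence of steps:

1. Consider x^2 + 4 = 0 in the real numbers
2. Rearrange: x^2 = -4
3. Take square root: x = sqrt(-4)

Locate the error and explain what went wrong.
Step 3: Take square root: x = sqrt(-4)

Step 3 takes the square root of -4, which is negative. In the real number system, the square root of a negative number is undefined. The equation x^2 + 4 = 0 has no real solutions. Square roots of negative numbers only exist in the complex numbers.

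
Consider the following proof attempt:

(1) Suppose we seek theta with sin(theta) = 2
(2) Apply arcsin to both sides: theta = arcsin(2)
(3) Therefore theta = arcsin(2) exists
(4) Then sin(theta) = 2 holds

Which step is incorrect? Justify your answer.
Step 2: Apply arcsin to both sides: theta = arcsin(2)

Step 2 applies arcsin to 2. However, arcsin(x) is only defined for x in [-1, 1] because sin(theta) can only produce values in that range. Since |2| > 1, arcsin(2) is undefined. There is no angle whose sine equals 2.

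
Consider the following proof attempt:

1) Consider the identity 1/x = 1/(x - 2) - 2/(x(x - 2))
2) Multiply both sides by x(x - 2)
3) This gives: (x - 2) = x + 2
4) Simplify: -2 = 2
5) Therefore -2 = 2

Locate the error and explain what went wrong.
Step 3: This gives: (x - 2) = x + 2

Step 3 makes a sign error when clearing denominators. Multiplying -2/(x(x - 2)) by x(x - 2) gives -2, not +2. The correct result is (x - 2) = x - 2, which is trivially true, not (x - 2) = x + 2. (Step 1 is a valid identity: 1/(x - 2) - 2/(x(x - 2)) = (x - 2)/(x(x - 2)) = 1/x.)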